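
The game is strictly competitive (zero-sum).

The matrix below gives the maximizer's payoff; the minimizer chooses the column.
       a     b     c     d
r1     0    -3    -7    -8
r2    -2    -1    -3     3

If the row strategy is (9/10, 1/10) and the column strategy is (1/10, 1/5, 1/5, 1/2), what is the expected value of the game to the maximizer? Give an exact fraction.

Against (1/10, 1/5, 1/5, 1/2), each row's expected payoff is r1: -6; r2: 1/2.
Taking the (9/10, 1/10)-weighted average: (9/10)·(-6) + (1/10)·(1/2) = -107/20.

-107/20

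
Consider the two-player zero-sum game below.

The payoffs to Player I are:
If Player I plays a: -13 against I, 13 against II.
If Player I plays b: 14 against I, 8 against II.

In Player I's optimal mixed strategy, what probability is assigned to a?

3/16

Row minima are -13 and 8, so Player I's maximin is 8; column maxima are 14 and 13, so Player II's minimax is 13. These differ, so the equilibrium is in mixed strategies.
Let Player I play a with probability p. Player II is indifferent when −13p + 14(1−p) = 13p + 8(1−p), giving p = 3/16.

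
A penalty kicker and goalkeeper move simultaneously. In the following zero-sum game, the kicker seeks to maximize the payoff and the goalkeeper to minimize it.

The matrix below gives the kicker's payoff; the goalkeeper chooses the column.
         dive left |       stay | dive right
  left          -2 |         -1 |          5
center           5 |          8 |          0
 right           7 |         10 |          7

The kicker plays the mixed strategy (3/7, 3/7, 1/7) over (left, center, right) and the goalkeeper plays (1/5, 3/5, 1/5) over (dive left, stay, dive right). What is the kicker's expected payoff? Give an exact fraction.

Against (1/5, 3/5, 1/5), each row's expected payoff is left: 0; center: 29/5; right: 44/5.
Taking the (3/7, 3/7, 1/7)-weighted average: (3/7)·(0) + (3/7)·(29/5) + (1/7)·(44/5) = 131/35.

131/35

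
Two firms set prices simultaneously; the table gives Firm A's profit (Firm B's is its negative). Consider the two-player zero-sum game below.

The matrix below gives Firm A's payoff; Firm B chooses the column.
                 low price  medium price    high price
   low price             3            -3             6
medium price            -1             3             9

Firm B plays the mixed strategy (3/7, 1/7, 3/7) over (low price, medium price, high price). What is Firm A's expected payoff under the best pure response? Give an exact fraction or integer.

27/7

low price: (3)·(3/7) + (-3)·(1/7) + (6)·(3/7) = 24/7.
medium price: (-1)·(3/7) + (3)·(1/7) + (9)·(3/7) = 27/7.
The best pure response is medium price with expected payoff 27/7.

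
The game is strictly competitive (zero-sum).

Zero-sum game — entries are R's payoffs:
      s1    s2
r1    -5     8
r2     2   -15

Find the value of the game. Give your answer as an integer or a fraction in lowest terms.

-59/30

Row minima are -5 and -15, so R's maximin is -5; column maxima are 2 and 8, so C's minimax is 2. These differ, so the equilibrium is in mixed strategies.
Let R play r1 with probability p. C is indifferent when −5p + 2(1−p) = 8p − 15(1−p), giving p = 17/30.
Let C play s1 with probability q. R is indifferent when −5q + 8(1−q) = 2q − 15(1−q), giving q = 23/30.
The value is -5·(23/30) + (8)·(7/30) = -59/30.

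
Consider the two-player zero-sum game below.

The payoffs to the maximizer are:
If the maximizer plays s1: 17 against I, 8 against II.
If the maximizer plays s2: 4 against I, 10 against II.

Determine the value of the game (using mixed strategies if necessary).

46/5

Row minima are 8 and 4, so the maximizer's maximin is 8; column maxima are 17 and 10, so the minimizer's minimax is 10. These differ, so the equilibrium is in mixed strategies.
Let the maximizer play s1 with probability p. The minimizer is indifferent when 17p + 4(1−p) = 8p + 10(1−p), giving p = 2/5.
Let the minimizer play I with probability q. The maximizer is indifferent when 17q + 8(1−q) = 4q + 10(1−q), giving q = 2/15.
The value is 17·(2/15) + (8)·(13/15) = 46/5.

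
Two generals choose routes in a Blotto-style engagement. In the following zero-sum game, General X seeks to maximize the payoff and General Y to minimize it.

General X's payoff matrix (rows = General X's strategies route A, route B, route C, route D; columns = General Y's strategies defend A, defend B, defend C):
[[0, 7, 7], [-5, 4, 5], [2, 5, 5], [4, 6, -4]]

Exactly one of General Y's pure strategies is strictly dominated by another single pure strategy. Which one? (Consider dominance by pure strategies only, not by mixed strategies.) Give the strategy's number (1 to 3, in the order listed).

2

General Y prefers columns that give General X less. Compare defend B with defend A: 0 < 7, -5 < 4, 2 < 5, 4 < 6.
So defend A strictly dominates defend B for General Y; defend B is strictly dominated.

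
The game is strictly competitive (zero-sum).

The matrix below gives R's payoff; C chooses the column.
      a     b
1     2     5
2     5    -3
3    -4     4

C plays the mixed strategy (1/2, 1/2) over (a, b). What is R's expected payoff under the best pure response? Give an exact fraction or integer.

1: (2)·(1/2) + (5)·(1/2) = 7/2.
2: (5)·(1/2) + (-3)·(1/2) = 1.
3: (-4)·(1/2) + (4)·(1/2) = 0.
The best pure response is 1 with expected payoff 7/2.

7/2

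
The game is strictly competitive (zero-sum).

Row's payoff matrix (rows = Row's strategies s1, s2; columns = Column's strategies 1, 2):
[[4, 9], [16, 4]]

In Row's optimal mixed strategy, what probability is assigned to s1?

Row minima are 4 and 4, so Row's maximin is 4; column maxima are 16 and 9, so Column's minimax is 9. These differ, so the equilibrium is in mixed strategies.
Let Row play s1 with probability p. Column is indifferent when 4p + 16(1−p) = 9p + 4(1−p), giving p = 12/17.

12/17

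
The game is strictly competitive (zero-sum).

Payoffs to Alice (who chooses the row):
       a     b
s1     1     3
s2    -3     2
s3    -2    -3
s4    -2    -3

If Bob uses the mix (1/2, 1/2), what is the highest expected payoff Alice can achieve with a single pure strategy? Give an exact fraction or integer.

s1: (1)·(1/2) + (3)·(1/2) = 2.
s2: (-3)·(1/2) + (2)·(1/2) = -1/2.
s3: (-2)·(1/2) + (-3)·(1/2) = -5/2.
s4: (-2)·(1/2) + (-3)·(1/2) = -5/2.
The best pure response is s1 with expected payoff 2.

2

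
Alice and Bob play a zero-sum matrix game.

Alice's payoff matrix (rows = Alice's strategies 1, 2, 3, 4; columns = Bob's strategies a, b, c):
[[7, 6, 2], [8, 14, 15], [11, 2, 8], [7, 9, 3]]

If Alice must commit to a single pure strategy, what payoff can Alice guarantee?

8

The worst-case payoff for each row is 1: 2, 2: 8, 3: 2, 4: 3.
The best of these is 8.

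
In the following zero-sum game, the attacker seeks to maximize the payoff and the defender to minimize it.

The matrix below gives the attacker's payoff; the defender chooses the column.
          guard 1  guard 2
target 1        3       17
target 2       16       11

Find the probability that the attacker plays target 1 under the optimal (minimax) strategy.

5/19

Row minima are 3 and 11, so the attacker's maximin is 11; column maxima are 16 and 17, so the defender's minimax is 16. These differ, so the equilibrium is in mixed strategies.
Let the attacker play target 1 with probability p. The defender is indifferent when 3p + 16(1−p) = 17p + 11(1−p), giving p = 5/19.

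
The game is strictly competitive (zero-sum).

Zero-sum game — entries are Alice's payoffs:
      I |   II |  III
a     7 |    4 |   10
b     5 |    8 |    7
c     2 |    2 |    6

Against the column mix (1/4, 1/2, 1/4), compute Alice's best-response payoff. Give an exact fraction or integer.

7

a: (7)·(1/4) + (4)·(1/2) + (10)·(1/4) = 25/4.
b: (5)·(1/4) + (8)·(1/2) + (7)·(1/4) = 7.
c: (2)·(1/4) + (2)·(1/2) + (6)·(1/4) = 3.
The best pure response is b with expected payoff 7.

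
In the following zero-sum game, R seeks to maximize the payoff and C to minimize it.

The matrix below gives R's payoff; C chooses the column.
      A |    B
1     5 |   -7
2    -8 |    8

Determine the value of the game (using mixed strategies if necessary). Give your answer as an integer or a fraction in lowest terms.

-4/7

Row minima are -7 and -8, so R's maximin is -7; column maxima are 5 and 8, so C's minimax is 5. These differ, so the equilibrium is in mixed strategies.
Let R play 1 with probability p. C is indifferent when 5p − 8(1−p) = −7p + 8(1−p), giving p = 4/7.
Let C play A with probability q. R is indifferent when 5q − 7(1−q) = −8q + 8(1−q), giving q = 15/28.
The value is 5·(15/28) + (-7)·(13/28) = -4/7.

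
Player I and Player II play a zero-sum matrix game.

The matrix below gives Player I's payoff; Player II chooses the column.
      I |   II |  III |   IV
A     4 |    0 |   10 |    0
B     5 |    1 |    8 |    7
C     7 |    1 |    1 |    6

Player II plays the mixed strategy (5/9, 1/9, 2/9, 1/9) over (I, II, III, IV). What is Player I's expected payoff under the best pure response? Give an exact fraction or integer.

A: (4)·(5/9) + (0)·(1/9) + (10)·(2/9) + (0)·(1/9) = 40/9.
B: (5)·(5/9) + (1)·(1/9) + (8)·(2/9) + (7)·(1/9) = 49/9.
C: (7)·(5/9) + (1)·(1/9) + (1)·(2/9) + (6)·(1/9) = 44/9.
The best pure response is B with expected payoff 49/9.

49/9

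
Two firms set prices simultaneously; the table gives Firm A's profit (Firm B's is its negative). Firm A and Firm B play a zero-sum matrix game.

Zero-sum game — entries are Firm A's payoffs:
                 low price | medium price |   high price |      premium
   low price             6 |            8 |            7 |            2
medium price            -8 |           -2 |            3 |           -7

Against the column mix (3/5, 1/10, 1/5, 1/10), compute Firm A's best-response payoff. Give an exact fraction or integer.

low price: (6)·(3/5) + (8)·(1/10) + (7)·(1/5) + (2)·(1/10) = 6.
medium price: (-8)·(3/5) + (-2)·(1/10) + (3)·(1/5) + (-7)·(1/10) = -51/10.
The best pure response is low price with expected payoff 6.

6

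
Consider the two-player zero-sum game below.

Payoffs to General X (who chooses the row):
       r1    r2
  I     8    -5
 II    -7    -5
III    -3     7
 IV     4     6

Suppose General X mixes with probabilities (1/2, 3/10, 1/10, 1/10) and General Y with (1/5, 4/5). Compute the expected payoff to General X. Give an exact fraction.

-44/25

Against (1/5, 4/5), each row's expected payoff is I: -12/5; II: -27/5; III: 5; IV: 28/5.
Taking the (1/2, 3/10, 1/10, 1/10)-weighted average: (1/2)·(-12/5) + (3/10)·(-27/5) + (1/10)·(5) + (1/10)·(28/5) = -44/25.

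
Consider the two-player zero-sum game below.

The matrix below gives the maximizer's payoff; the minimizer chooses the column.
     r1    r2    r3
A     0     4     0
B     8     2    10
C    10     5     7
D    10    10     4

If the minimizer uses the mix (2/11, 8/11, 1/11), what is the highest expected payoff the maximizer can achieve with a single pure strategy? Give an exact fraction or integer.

A: (0)·(2/11) + (4)·(8/11) + (0)·(1/11) = 32/11.
B: (8)·(2/11) + (2)·(8/11) + (10)·(1/11) = 42/11.
C: (10)·(2/11) + (5)·(8/11) + (7)·(1/11) = 67/11.
D: (10)·(2/11) + (10)·(8/11) + (4)·(1/11) = 104/11.
The best pure response is D with expected payoff 104/11.

104/11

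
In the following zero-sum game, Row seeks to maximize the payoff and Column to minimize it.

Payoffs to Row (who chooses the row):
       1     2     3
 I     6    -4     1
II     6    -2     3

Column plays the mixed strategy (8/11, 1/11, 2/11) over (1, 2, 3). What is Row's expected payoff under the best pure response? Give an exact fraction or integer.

52/11

I: (6)·(8/11) + (-4)·(1/11) + (1)·(2/11) = 46/11.
II: (6)·(8/11) + (-2)·(1/11) + (3)·(2/11) = 52/11.
The best pure response is II with expected payoff 52/11.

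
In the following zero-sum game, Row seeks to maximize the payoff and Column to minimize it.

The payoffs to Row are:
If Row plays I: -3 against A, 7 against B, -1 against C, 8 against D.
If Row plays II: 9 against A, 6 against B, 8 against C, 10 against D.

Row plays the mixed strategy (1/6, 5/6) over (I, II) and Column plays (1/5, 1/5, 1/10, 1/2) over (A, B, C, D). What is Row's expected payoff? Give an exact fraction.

Against (1/5, 1/5, 1/10, 1/2), each row's expected payoff is I: 47/10; II: 44/5.
Taking the (1/6, 5/6)-weighted average: (1/6)·(47/10) + (5/6)·(44/5) = 487/60.

487/60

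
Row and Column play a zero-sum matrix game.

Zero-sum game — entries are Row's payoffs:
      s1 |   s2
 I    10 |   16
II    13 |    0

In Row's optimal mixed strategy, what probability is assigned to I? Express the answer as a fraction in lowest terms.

Row minima are 10 and 0, so Row's maximin is 10; column maxima are 13 and 16, so Column's minimax is 13. These differ, so the equilibrium is in mixed strategies.
Let Row play I with probability p. Column is indifferent when 10p + 13(1−p) = 16p, giving p = 13/19.

13/19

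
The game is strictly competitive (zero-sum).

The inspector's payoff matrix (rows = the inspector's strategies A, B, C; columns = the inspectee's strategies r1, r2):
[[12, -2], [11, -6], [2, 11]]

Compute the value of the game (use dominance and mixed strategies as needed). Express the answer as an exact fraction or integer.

Row B is strictly dominated by row A, so the inspector never plays it.
The remaining 2×2 game on (A, C) × (r1, r2) has no saddle point. Let the inspector play A with probability p; indifference gives 12p + 2(1−p) = −2p + 11(1−p), so p = 9/23.
Similarly the inspectee's optimal q on r1 is 13/23, and the value is 12·(13/23) + (-2)·(10/23) = 136/23.

136/23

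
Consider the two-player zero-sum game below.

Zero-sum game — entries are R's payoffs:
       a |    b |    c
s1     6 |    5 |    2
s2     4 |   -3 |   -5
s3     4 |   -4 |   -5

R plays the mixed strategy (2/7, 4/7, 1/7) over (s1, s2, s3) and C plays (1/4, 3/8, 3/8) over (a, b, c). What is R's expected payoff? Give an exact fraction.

Against (1/4, 3/8, 3/8), each row's expected payoff is s1: 33/8; s2: -2; s3: -19/8.
Taking the (2/7, 4/7, 1/7)-weighted average: (2/7)·(33/8) + (4/7)·(-2) + (1/7)·(-19/8) = -17/56.

-17/56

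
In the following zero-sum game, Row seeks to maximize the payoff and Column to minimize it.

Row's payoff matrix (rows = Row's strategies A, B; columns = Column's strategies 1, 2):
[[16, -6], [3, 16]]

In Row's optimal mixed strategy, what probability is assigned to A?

13/35

Row minima are -6 and 3, so Row's maximin is 3; column maxima are 16 and 16, so Column's minimax is 16. These differ, so the equilibrium is in mixed strategies.
Let Row play A with probability p. Column is indifferent when 16p + 3(1−p) = −6p + 16(1−p), giving p = 13/35.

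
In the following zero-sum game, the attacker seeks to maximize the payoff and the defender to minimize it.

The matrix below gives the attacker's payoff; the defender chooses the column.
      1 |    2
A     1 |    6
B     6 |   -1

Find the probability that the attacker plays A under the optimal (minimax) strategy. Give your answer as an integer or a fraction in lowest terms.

Row minima are 1 and -1, so the attacker's maximin is 1; column maxima are 6 and 6, so the defender's minimax is 6. These differ, so the equilibrium is in mixed strategies.
Let the attacker play A with probability p. The defender is indifferent when p + 6(1−p) = 6p − (1−p), giving p = 7/12.

7/12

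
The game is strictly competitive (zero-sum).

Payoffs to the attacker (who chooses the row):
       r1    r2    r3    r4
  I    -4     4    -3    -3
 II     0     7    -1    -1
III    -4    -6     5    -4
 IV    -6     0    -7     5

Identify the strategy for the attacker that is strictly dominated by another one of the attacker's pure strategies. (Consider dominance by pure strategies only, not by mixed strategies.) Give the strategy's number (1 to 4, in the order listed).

1

Compare I with II: 0 > -4, 7 > 4, -1 > -3, -1 > -3.
So II strictly dominates I for the attacker; I is strictly dominated.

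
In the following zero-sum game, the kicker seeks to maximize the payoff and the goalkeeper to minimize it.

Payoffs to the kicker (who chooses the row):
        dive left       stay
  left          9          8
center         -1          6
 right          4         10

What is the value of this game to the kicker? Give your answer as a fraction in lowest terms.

58/7

Row center is strictly dominated by row right, so the kicker never plays it.
The remaining 2×2 game on (left, right) × (dive left, stay) has no saddle point. Let the kicker play left with probability p; indifference gives 9p + 4(1−p) = 8p + 10(1−p), so p = 6/7.
Similarly the goalkeeper's optimal q on dive left is 2/7, and the value is 9·(2/7) + (8)·(5/7) = 58/7.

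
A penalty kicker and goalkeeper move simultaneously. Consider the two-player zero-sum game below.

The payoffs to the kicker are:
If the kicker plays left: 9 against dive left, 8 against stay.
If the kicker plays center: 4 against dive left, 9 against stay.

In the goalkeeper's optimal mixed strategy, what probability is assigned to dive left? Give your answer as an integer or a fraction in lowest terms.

Row minima are 8 and 4, so the kicker's maximin is 8; column maxima are 9 and 9, so the goalkeeper's minimax is 9. These differ, so the equilibrium is in mixed strategies.
Let the goalkeeper play dive left with probability q. The kicker is indifferent when 9q + 8(1−q) = 4q + 9(1−q), giving q = 1/6.

1/6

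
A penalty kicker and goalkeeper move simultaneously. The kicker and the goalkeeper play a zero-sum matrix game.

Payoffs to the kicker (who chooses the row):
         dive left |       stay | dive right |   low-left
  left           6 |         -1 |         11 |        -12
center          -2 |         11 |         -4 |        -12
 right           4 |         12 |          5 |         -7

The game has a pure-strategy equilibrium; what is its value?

-7

Row minima: -12, -12, -7 → the kicker's maximin is -7.
Column maxima: 6, 12, 11, -7 → the goalkeeper's minimax is -7.
They coincide at (right, low-left), so the value is -7.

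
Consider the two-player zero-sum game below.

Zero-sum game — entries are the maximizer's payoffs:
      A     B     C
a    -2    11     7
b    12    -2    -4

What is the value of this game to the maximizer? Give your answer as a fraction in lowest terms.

Column B is strictly dominated by C for the minimizer (it gives the maximizer more in every row).
The remaining 2×2 game on (a, b) × (A, C) has no saddle point. Let the maximizer play a with probability p; indifference gives −2p + 12(1−p) = 7p − 4(1−p), so p = 16/25.
Similarly the minimizer's optimal q on A is 11/25, and the value is -2·(11/25) + (7)·(14/25) = 76/25.

76/25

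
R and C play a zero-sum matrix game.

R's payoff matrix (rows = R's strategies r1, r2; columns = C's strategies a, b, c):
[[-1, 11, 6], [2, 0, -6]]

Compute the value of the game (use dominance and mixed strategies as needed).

2/5

Column b is strictly dominated by c for C (it gives R more in every row).
The remaining 2×2 game on (r1, r2) × (a, c) has no saddle point. Let R play r1 with probability p; indifference gives −p + 2(1−p) = 6p − 6(1−p), so p = 8/15.
Similarly C's optimal q on a is 4/5, and the value is -1·(4/5) + (6)·(1/5) = 2/5.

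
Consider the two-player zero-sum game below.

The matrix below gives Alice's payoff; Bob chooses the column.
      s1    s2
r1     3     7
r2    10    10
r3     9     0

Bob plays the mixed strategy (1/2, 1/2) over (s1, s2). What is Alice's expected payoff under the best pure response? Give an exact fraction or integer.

10

r1: (3)·(1/2) + (7)·(1/2) = 5.
r2: (10)·(1/2) + (10)·(1/2) = 10.
r3: (9)·(1/2) + (0)·(1/2) = 9/2.
The best pure response is r2 with expected payoff 10.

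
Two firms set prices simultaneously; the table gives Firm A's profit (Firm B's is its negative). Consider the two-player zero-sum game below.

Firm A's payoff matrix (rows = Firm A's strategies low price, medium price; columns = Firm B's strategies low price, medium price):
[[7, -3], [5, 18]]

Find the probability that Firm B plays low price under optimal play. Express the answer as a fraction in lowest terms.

Row minima are -3 and 5, so Firm A's maximin is 5; column maxima are 7 and 18, so Firm B's minimax is 7. These differ, so the equilibrium is in mixed strategies.
Let Firm B play low price with probability q. Firm A is indifferent when 7q − 3(1−q) = 5q + 18(1−q), giving q = 21/23.

21/23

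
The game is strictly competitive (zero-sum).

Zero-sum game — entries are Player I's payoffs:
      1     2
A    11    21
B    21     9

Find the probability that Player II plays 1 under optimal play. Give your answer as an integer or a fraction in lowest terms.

6/11

Row minima are 11 and 9, so Player I's maximin is 11; column maxima are 21 and 21, so Player II's minimax is 21. These differ, so the equilibrium is in mixed strategies.
Let Player II play 1 with probability q. Player I is indifferent when 11q + 21(1−q) = 21q + 9(1−q), giving q = 6/11.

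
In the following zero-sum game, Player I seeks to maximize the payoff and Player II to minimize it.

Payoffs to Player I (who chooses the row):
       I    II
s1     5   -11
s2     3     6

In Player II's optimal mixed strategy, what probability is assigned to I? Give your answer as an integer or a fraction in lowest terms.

Row minima are -11 and 3, so Player I's maximin is 3; column maxima are 5 and 6, so Player II's minimax is 5. These differ, so the equilibrium is in mixed strategies.
Let Player II play I with probability q. Player I is indifferent when 5q − 11(1−q) = 3q + 6(1−q), giving q = 17/19.

17/19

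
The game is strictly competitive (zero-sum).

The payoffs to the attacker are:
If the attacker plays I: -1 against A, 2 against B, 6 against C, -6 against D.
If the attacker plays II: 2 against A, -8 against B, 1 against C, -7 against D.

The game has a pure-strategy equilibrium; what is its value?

Row minima: -6, -8 → the attacker's maximin is -6.
Column maxima: 2, 2, 6, -6 → the defender's minimax is -6.
They coincide at (I, D), so the value is -6.

-6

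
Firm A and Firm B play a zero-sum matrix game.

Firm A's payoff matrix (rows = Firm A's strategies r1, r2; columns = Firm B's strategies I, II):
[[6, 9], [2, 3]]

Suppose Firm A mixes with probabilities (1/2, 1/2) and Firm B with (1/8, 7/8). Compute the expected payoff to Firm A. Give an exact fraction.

Against (1/8, 7/8), each row's expected payoff is r1: 69/8; r2: 23/8.
Taking the (1/2, 1/2)-weighted average: (1/2)·(69/8) + (1/2)·(23/8) = 23/4.

23/4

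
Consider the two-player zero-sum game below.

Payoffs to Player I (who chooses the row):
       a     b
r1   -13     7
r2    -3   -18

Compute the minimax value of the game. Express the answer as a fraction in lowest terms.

-51/7

Row minima are -13 and -18, so Player I's maximin is -13; column maxima are -3 and 7, so Player II's minimax is -3. These differ, so the equilibrium is in mixed strategies.
Let Player I play r1 with probability p. Player II is indifferent when −13p − 3(1−p) = 7p − 18(1−p), giving p = 3/7.
Let Player II play a with probability q. Player I is indifferent when −13q + 7(1−q) = −3q − 18(1−q), giving q = 5/7.
The value is -13·(5/7) + (7)·(2/7) = -51/7.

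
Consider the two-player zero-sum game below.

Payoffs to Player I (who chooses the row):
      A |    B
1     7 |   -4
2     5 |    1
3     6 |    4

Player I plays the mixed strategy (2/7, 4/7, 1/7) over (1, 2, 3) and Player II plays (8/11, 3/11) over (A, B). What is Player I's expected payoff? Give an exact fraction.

Against (8/11, 3/11), each row's expected payoff is 1: 4; 2: 43/11; 3: 60/11.
Taking the (2/7, 4/7, 1/7)-weighted average: (2/7)·(4) + (4/7)·(43/11) + (1/7)·(60/11) = 320/77.

320/77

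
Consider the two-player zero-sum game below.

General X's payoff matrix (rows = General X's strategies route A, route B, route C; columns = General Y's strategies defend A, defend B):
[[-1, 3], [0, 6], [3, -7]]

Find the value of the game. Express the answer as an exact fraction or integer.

9/8

Row route A is strictly dominated by row route B, so General X never plays it.
The remaining 2×2 game on (route B, route C) × (defend A, defend B) has no saddle point. Let General X play route B with probability p; indifference gives 3(1−p) = 6p − 7(1−p), so p = 5/8.
Similarly General Y's optimal q on defend A is 13/16, and the value is 0·(13/16) + (6)·(3/16) = 9/8.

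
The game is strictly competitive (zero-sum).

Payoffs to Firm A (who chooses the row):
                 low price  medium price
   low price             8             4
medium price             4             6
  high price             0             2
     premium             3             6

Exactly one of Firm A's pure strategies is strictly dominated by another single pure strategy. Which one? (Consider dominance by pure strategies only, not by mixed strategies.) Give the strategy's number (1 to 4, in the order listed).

Compare high price with low price: 8 > 0, 4 > 2.
So low price strictly dominates high price for Firm A; high price is strictly dominated.

3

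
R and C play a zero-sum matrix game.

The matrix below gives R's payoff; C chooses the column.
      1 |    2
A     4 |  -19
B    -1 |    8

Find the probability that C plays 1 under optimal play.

27/32

Row minima are -19 and -1, so R's maximin is -1; column maxima are 4 and 8, so C's minimax is 4. These differ, so the equilibrium is in mixed strategies.
Let C play 1 with probability q. R is indifferent when 4q − 19(1−q) = −q + 8(1−q), giving q = 27/32.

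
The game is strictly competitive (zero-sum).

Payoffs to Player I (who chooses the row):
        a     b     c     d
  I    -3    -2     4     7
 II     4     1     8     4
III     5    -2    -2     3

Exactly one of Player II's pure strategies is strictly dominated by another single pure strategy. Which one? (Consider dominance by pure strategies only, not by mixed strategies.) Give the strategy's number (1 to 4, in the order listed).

4

Player II prefers columns that give Player I less. Compare d with b: -2 < 7, 1 < 4, -2 < 3.
So b strictly dominates d for Player II; d is strictly dominated.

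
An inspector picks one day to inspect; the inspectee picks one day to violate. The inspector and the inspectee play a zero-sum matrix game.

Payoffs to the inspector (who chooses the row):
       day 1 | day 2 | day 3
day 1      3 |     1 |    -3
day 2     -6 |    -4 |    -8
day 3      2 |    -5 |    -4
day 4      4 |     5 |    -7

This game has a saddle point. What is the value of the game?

Row minima: -3, -8, -5, -7 → the inspector's maximin is -3.
Column maxima: 4, 5, -3 → the inspectee's minimax is -3.
They coincide at (day 1, day 3), so the value is -3.

-3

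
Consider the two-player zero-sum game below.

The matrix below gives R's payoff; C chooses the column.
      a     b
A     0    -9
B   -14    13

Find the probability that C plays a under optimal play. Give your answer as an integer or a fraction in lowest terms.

11/18

Row minima are -9 and -14, so R's maximin is -9; column maxima are 0 and 13, so C's minimax is 0. These differ, so the equilibrium is in mixed strategies.
Let C play a with probability q. R is indifferent when −9(1−q) = −14q + 13(1−q), giving q = 11/18.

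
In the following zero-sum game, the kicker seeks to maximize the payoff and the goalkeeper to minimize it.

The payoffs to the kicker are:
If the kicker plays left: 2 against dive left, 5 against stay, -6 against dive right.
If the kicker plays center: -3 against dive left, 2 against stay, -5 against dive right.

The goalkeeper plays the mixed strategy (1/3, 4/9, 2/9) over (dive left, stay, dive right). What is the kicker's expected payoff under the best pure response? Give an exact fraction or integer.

14/9

left: (2)·(1/3) + (5)·(4/9) + (-6)·(2/9) = 14/9.
center: (-3)·(1/3) + (2)·(4/9) + (-5)·(2/9) = -11/9.
The best pure response is left with expected payoff 14/9.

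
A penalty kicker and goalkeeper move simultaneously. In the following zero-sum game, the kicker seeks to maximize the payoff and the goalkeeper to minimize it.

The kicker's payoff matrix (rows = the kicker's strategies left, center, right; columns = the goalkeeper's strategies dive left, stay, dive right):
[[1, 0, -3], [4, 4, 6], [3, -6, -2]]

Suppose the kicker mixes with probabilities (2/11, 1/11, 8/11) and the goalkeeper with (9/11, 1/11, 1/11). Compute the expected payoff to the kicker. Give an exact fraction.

Against (9/11, 1/11, 1/11), each row's expected payoff is left: 6/11; center: 46/11; right: 19/11.
Taking the (2/11, 1/11, 8/11)-weighted average: (2/11)·(6/11) + (1/11)·(46/11) + (8/11)·(19/11) = 210/121.

210/121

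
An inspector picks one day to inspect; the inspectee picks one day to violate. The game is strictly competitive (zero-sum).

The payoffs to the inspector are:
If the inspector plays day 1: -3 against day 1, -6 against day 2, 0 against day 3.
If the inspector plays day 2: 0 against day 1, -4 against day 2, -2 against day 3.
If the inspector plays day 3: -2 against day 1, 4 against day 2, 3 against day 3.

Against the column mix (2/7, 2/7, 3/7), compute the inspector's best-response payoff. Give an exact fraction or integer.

13/7

day 1: (-3)·(2/7) + (-6)·(2/7) + (0)·(3/7) = -18/7.
day 2: (0)·(2/7) + (-4)·(2/7) + (-2)·(3/7) = -2.
day 3: (-2)·(2/7) + (4)·(2/7) + (3)·(3/7) = 13/7.
The best pure response is day 3 with expected payoff 13/7.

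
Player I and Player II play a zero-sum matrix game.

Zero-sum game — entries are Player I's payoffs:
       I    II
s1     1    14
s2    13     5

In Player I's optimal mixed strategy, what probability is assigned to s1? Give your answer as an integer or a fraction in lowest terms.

Row minima are 1 and 5, so Player I's maximin is 5; column maxima are 13 and 14, so Player II's minimax is 13. These differ, so the equilibrium is in mixed strategies.
Let Player I play s1 with probability p. Player II is indifferent when p + 13(1−p) = 14p + 5(1−p), giving p = 8/21.

8/21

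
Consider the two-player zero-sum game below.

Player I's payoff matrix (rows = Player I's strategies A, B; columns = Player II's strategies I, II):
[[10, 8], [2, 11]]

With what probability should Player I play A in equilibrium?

9/11

Row minima are 8 and 2, so Player I's maximin is 8; column maxima are 10 and 11, so Player II's minimax is 10. These differ, so the equilibrium is in mixed strategies.
Let Player I play A with probability p. Player II is indifferent when 10p + 2(1−p) = 8p + 11(1−p), giving p = 9/11.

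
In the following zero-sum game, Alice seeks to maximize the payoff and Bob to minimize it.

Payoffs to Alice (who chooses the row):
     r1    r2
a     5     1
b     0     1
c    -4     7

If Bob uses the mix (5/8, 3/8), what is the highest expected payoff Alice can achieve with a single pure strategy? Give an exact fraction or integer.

7/2

a: (5)·(5/8) + (1)·(3/8) = 7/2.
b: (0)·(5/8) + (1)·(3/8) = 3/8.
c: (-4)·(5/8) + (7)·(3/8) = 1/8.
The best pure response is a with expected payoff 7/2.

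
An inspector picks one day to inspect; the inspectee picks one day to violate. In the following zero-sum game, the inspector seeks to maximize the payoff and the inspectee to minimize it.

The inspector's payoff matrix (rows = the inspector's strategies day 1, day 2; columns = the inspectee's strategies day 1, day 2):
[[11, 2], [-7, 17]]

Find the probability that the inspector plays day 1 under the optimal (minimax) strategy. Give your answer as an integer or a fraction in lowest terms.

Row minima are 2 and -7, so the inspector's maximin is 2; column maxima are 11 and 17, so the inspectee's minimax is 11. These differ, so the equilibrium is in mixed strategies.
Let the inspector play day 1 with probability p. The inspectee is indifferent when 11p − 7(1−p) = 2p + 17(1−p), giving p = 8/11.

8/11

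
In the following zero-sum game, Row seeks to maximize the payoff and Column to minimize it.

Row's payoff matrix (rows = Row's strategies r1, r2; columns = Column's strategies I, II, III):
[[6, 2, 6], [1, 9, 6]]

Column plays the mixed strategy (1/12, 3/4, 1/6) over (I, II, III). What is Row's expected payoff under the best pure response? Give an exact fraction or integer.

r1: (6)·(1/12) + (2)·(3/4) + (6)·(1/6) = 3.
r2: (1)·(1/12) + (9)·(3/4) + (6)·(1/6) = 47/6.
The best pure response is r2 with expected payoff 47/6.

47/6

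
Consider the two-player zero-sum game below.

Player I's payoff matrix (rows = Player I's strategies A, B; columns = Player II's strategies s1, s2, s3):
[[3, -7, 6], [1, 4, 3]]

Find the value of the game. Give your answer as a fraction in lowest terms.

Column s3 is strictly dominated by s1 for Player II (it gives Player I more in every row).
The remaining 2×2 game on (A, B) × (s1, s2) has no saddle point. Let Player I play A with probability p; indifference gives 3p + (1−p) = −7p + 4(1−p), so p = 3/13.
Similarly Player II's optimal q on s1 is 11/13, and the value is 3·(11/13) + (-7)·(2/13) = 19/13.

19/13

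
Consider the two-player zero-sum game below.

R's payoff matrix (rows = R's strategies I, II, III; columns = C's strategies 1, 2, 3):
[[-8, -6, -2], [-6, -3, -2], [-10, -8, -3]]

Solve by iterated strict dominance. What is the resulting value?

Row III is strictly dominated by row I (-8>-10, -6>-8, -2>-3); eliminate III.
Column 2 is strictly dominated by 1 for C (-8<-6, -6<-3); eliminate 2.
Column 3 is strictly dominated by 1 for C (-8<-2, -6<-2); eliminate 3.
Row I is strictly dominated by row II (-6>-8); eliminate I.
Only (II, 1) remains, with payoff -6.

-6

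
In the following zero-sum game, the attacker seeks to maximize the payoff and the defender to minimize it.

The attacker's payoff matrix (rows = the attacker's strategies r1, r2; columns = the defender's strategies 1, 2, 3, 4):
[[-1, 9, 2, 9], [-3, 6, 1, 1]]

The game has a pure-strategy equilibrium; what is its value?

-1

Row minima: -1, -3 → the attacker's maximin is -1.
Column maxima: -1, 9, 2, 9 → the defender's minimax is -1.
They coincide at (r1, 1), so the value is -1.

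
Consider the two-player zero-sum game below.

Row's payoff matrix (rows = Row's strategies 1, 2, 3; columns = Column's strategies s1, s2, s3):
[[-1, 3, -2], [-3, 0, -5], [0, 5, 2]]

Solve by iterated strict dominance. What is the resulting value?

Row 2 is strictly dominated by row 1 (-1>-3, 3>0, -2>-5); eliminate 2.
Row 1 is strictly dominated by row 3 (0>-1, 5>3, 2>-2); eliminate 1.
Column s3 is strictly dominated by s1 for Column (0<2); eliminate s3.
Column s2 is strictly dominated by s1 for Column (0<5); eliminate s2.
Only (3, s1) remains, with payoff 0.

0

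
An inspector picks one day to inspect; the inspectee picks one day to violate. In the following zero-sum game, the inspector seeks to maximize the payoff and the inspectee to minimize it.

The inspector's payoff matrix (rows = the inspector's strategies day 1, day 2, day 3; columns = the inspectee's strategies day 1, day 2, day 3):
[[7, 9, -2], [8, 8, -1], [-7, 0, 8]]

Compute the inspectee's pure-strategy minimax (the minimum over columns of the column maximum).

8

The worst case (largest entry) in each column is day 1: 8, day 2: 9, day 3: 8.
The best (smallest) of these is 8.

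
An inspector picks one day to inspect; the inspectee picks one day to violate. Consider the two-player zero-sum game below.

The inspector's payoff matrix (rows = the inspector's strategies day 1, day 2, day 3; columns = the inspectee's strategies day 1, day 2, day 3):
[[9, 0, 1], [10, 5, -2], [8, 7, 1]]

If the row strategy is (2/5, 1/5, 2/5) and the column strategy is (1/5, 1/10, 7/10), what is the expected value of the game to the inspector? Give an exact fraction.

121/50

Against (1/5, 1/10, 7/10), each row's expected payoff is day 1: 5/2; day 2: 11/10; day 3: 3.
Taking the (2/5, 1/5, 2/5)-weighted average: (2/5)·(5/2) + (1/5)·(11/10) + (2/5)·(3) = 121/50.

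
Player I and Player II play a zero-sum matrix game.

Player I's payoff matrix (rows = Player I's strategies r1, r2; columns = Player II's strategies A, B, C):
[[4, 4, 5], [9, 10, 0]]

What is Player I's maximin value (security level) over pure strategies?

4

The worst-case payoff for each row is r1: 4, r2: 0.
The best of these is 4.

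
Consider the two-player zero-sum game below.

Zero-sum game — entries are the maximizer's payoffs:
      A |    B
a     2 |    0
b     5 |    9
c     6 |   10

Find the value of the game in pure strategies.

Row minima: 0, 5, 6 → the maximizer's maximin is 6.
Column maxima: 6, 10 → the minimizer's minimax is 6.
They coincide at (c, A), so the value is 6.

6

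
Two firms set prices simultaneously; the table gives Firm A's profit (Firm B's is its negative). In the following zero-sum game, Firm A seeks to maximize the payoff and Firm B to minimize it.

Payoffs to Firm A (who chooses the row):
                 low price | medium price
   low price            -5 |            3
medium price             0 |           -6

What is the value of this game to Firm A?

Row minima are -5 and -6, so Firm A's maximin is -5; column maxima are 0 and 3, so Firm B's minimax is 0. These differ, so the equilibrium is in mixed strategies.
Let Firm A play low price with probability p. Firm B is indifferent when −5p = 3p − 6(1−p), giving p = 3/7.
Let Firm B play low price with probability q. Firm A is indifferent when −5q + 3(1−q) = −6(1−q), giving q = 9/14.
The value is -5·(9/14) + (3)·(5/14) = -15/7.

-15/7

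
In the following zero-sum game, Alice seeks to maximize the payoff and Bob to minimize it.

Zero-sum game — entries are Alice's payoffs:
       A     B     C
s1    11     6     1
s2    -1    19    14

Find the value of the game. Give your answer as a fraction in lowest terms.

31/5

Column B is strictly dominated by C for Bob (it gives Alice more in every row).
The remaining 2×2 game on (s1, s2) × (A, C) has no saddle point. Let Alice play s1 with probability p; indifference gives 11p − (1−p) = p + 14(1−p), so p = 3/5.
Similarly Bob's optimal q on A is 13/25, and the value is 11·(13/25) + (1)·(12/25) = 31/5.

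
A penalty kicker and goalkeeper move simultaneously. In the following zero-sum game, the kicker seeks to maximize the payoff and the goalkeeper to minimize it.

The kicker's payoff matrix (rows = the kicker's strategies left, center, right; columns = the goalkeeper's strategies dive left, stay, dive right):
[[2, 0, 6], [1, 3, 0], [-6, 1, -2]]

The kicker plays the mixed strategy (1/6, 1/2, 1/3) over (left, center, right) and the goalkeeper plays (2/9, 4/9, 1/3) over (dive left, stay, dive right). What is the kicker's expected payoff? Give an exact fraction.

Against (2/9, 4/9, 1/3), each row's expected payoff is left: 22/9; center: 14/9; right: -14/9.
Taking the (1/6, 1/2, 1/3)-weighted average: (1/6)·(22/9) + (1/2)·(14/9) + (1/3)·(-14/9) = 2/3.

2/3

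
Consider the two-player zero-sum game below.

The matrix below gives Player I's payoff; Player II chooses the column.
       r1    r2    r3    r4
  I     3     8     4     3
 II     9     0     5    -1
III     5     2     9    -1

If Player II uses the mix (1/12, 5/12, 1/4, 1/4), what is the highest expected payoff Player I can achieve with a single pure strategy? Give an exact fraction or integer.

16/3

I: (3)·(1/12) + (8)·(5/12) + (4)·(1/4) + (3)·(1/4) = 16/3.
II: (9)·(1/12) + (0)·(5/12) + (5)·(1/4) + (-1)·(1/4) = 7/4.
III: (5)·(1/12) + (2)·(5/12) + (9)·(1/4) + (-1)·(1/4) = 13/4.
The best pure response is I with expected payoff 16/3.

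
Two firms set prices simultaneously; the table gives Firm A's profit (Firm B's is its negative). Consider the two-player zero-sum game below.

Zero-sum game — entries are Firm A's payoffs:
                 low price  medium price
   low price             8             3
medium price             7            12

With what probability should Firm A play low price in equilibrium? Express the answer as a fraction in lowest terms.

1/2

Row minima are 3 and 7, so Firm A's maximin is 7; column maxima are 8 and 12, so Firm B's minimax is 8. These differ, so the equilibrium is in mixed strategies.
Let Firm A play low price with probability p. Firm B is indifferent when 8p + 7(1−p) = 3p + 12(1−p), giving p = 1/2.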